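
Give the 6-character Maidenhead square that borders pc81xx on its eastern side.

PC91ax

Longitude subsquare x = 23; +1 → 24, wraps to 0 = a, carry into square.
Longitude square 8; +1 → 9.
The latitude characters are unchanged.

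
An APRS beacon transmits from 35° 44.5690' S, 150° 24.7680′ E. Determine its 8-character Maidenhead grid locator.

QF54eg91

Add 180° to longitude and 90° to latitude: 330.41280, 54.25718.
Field (20°×10°, letters A–R): 330.41280/20 → 16 → Q, 54.25718/10 → 5 → F; chars QF.
Square (2°×1°, digits 0–9): 10.41280/2 → 5, 4.25718/1 → 4; chars 54.
Subsquare (5′×2.5′, letters a–x): 0.41280/0.0833333 → 4 → e, 0.25718/0.0416667 → 6 → g; chars eg.
Extended square (30″×15″, digits 0–9): 0.07947/0.00833333 → 9, 0.00718/0.00416667 → 1; chars 91.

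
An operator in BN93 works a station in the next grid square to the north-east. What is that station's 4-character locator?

CN04

Longitude square 9; +1 → 10, wraps to 0, carry into field.
Longitude field B = 1; +1 → 2 = C.
Latitude square 3; +1 → 4.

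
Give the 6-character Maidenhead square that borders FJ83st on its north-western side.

FJ83ru

Longitude subsquare s = 18; −1 → 17 = r.
Latitude subsquare t = 19; +1 → 20 = u.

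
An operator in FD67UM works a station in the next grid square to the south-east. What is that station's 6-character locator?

FD67vl

Longitude subsquare u = 20; +1 → 21 = v.
Latitude subsquare m = 12; −1 → 11 = l.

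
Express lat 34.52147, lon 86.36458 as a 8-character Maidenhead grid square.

Shift to the Maidenhead origin (180°W, 90°S): lon 266.36458, lat 124.52147.
Field: lon ⌊266.36458/20⌋ = 13 → N; lat ⌊124.52147/10⌋ = 12 → M.
Square: lon ⌊6.36458/2⌋ = 3; lat ⌊4.52147/1⌋ = 4.
Subsquare: lon ⌊0.36458/0.0833333⌋ = 4 → e; lat ⌊0.52147/0.0416667⌋ = 12 → m.
Extended square: lon ⌊0.03125/0.00833333⌋ = 3; lat ⌊0.02147/0.00416667⌋ = 5.

NM34em35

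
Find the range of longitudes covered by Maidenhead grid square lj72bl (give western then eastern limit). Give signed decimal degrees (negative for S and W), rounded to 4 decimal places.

54.0833, 54.1667

Field L=11, J=9: +11·20° lon, +9·10° lat → SW at lon 40°, lat 0°.
Square 7, 2: +7·2° lon, +2·1° lat → SW at lon 54°, lat 2°.
Subsquare b=1, l=11: +1·0.0833333° lon, +11·0.0416667° lat → SW at lon 54.0833°, lat 2.45833°.
Cell spans 0.0833333° lon × 0.0416667° lat.
west 54.0833, east 54.1667.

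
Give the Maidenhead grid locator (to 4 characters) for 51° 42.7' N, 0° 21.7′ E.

Add 180° to longitude and 90° to latitude: 180.36, 141.71.
Field (20°×10°, letters A–R): 180.36/20 → 9 → J, 141.71/10 → 14 → O; chars JO.
Square (2°×1°, digits 0–9): 0.36/2 → 0, 1.71/1 → 1; chars 01.

JO01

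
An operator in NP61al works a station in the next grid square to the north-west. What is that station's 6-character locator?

Longitude subsquare a = 0; −1 → -1, wraps to 23 = x, carry into square.
Longitude square 6; −1 → 5.
Latitude subsquare l = 11; +1 → 12 = m.

NP51xm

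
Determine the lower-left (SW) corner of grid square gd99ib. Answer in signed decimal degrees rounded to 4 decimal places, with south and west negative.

-50.9583, -41.3333

Field G=6, D=3: +6·20° lon, +3·10° lat → SW at lon -60°, lat -60°.
Square 9, 9: +9·2° lon, +9·1° lat → SW at lon -42°, lat -51°.
Subsquare i=8, b=1: +8·0.0833333° lon, +1·0.0416667° lat → SW at lon -41.3333°, lat -50.9583°.
latitude -50.9583, longitude -41.3333.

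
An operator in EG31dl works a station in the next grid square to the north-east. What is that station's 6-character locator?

EG31em

Longitude subsquare d = 3; +1 → 4 = e.
Latitude subsquare l = 11; +1 → 12 = m.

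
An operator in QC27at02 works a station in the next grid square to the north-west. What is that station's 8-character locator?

QC17xt93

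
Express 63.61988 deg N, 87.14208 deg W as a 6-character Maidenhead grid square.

EP63ko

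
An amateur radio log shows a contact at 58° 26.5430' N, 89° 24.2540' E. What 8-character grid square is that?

Shift to the Maidenhead origin (180°W, 90°S): lon 269.40423, lat 148.44238.
Field: 269.40423/20 → 13 → N, 148.44238/10 → 14 → O; chars NO.
Square: 9.40423/2 → 4, 8.44238/1 → 8; chars 48.
Subsquare: 1.40423/0.0833333 → 16 → q, 0.44238/0.0416667 → 10 → k; chars qk.
Extended square: 0.07090/0.00833333 → 8, 0.02572/0.00416667 → 6; chars 86.

NO48qk86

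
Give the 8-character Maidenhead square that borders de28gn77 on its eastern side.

Longitude extended square 7; +1 → 8.
The latitude characters are unchanged.

DE28gn87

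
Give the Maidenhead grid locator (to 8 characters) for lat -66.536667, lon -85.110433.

Offset from 180°W / 90°S: lon 94.88957°, lat 23.46333°.
Field (20°×10°, letters A–R): 94.88957/20 → 4 → E, 23.46333/10 → 2 → C; chars EC.
Square (2°×1°, digits 0–9): 14.88957/2 → 7, 3.46333/1 → 3; chars 73.
Subsquare (5′×2.5′, letters a–x): 0.88957/0.0833333 → 10 → k, 0.46333/0.0416667 → 11 → l; chars kl.
Extended square (30″×15″, digits 0–9): 0.05623/0.00833333 → 6, 0.00500/0.00416667 → 1; chars 61.

EC73kl61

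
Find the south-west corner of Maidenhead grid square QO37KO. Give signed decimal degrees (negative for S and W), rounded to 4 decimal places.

Field Q=16, O=14: +16·20° lon, +14·10° lat → SW at lon 140°, lat 50°.
Square 3, 7: +3·2° lon, +7·1° lat → SW at lon 146°, lat 57°.
Subsquare k=10, o=14: +10·0.0833333° lon, +14·0.0416667° lat → SW at lon 146.833°, lat 57.5833°.
latitude 57.5833, longitude 146.8333.

57.5833, 146.8333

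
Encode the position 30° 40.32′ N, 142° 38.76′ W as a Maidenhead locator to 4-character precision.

BM80

Shift to the Maidenhead origin (180°W, 90°S): lon 37.35, lat 120.67.
Field: 37.35/20 → 1 → B, 120.67/10 → 12 → M; chars BM.
Square: 17.35/2 → 8, 0.67/1 → 0; chars 80.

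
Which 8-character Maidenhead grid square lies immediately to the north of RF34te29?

RF34tf20

Latitude extended square 9; +1 → 10, wraps to 0, carry into subsquare.
Latitude subsquare e = 4; +1 → 5 = f.
The longitude characters are unchanged.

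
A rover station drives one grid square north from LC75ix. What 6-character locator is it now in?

Latitude subsquare x = 23; +1 → 24, wraps to 0 = a, carry into square.
Latitude square 5; +1 → 6.
The longitude characters are unchanged.

LC76ia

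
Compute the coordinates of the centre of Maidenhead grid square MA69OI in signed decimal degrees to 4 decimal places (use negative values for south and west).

Field M=12, A=0: +12·20° lon, +0·10° lat → SW at lon 60°, lat -90°.
Square 6, 9: +6·2° lon, +9·1° lat → SW at lon 72°, lat -81°.
Subsquare o=14, i=8: +14·0.0833333° lon, +8·0.0416667° lat → SW at lon 73.1667°, lat -80.6667°.
Cell spans 0.0833333° lon × 0.0416667° lat. Centre is SW corner plus half of each.
latitude -80.6458, longitude 73.2083.

-80.6458, 73.2083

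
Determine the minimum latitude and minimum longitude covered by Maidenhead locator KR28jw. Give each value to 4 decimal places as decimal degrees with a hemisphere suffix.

88.9167° N, 24.7500° E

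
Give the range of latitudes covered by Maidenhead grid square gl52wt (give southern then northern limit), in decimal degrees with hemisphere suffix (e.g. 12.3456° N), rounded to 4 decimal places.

22.7917° N, 22.8333° N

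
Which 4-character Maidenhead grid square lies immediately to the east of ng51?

Longitude square 5; +1 → 6.
The latitude characters are unchanged.

NG61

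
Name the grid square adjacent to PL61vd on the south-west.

Longitude subsquare v = 21; −1 → 20 = u.
Latitude subsquare d = 3; −1 → 2 = c.

PL61uc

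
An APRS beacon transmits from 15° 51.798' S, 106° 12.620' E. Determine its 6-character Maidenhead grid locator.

OH34cd

Shift to the Maidenhead origin (180°W, 90°S): lon 286.2103, lat 74.1367.
Field (20°×10°, letters A–R): 286.2103/20 → 14 → O, 74.1367/10 → 7 → H; chars OH.
Square (2°×1°, digits 0–9): 6.2103/2 → 3, 4.1367/1 → 4; chars 34.
Subsquare (5′×2.5′, letters a–x): 0.2103/0.0833333 → 2 → c, 0.1367/0.0416667 → 3 → d; chars cd.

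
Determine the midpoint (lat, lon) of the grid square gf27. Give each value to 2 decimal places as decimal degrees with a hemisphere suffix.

Field G=6, F=5: +6·20° lon, +5·10° lat → SW at lon -60°, lat -40°.
Square 2, 7: +2·2° lon, +7·1° lat → SW at lon -56°, lat -33°.
Cell spans 2° lon × 1° lat. Centre is SW corner plus half of each.
latitude 32.50° S, longitude 55.00° W.

32.50° S, 55.00° W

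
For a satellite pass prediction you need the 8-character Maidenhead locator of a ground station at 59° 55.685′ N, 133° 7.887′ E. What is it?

Add 180° to longitude and 90° to latitude: 313.13145, 149.92808.
Field: lon ⌊313.13145/20⌋ = 15 → P; lat ⌊149.92808/10⌋ = 14 → O.
Square: lon ⌊13.13145/2⌋ = 6; lat ⌊9.92808/1⌋ = 9.
Subsquare: lon ⌊1.13145/0.0833333⌋ = 13 → n; lat ⌊0.92808/0.0416667⌋ = 22 → w.
Extended square: lon ⌊0.04812/0.00833333⌋ = 5; lat ⌊0.01142/0.00416667⌋ = 2.

PO69nw52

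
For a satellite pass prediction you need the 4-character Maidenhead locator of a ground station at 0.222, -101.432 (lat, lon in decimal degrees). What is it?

DJ90

Offset from 180°W / 90°S: lon 78.57°, lat 90.22°.
Field: 78.57/20 → 3 → D, 90.22/10 → 9 → J; chars DJ.
Square: 18.57/2 → 9, 0.22/1 → 0; chars 90.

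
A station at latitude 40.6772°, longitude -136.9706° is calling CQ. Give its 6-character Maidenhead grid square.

Add 180° to longitude and 90° to latitude: 43.0294, 130.6772.
Field: 43.0294/20 → 2 → C, 130.6772/10 → 13 → N; chars CN.
Square: 3.0294/2 → 1, 0.6772/1 → 0; chars 10.
Subsquare: 1.0294/0.0833333 → 12 → m, 0.6772/0.0416667 → 16 → q; chars mq.

CN10mq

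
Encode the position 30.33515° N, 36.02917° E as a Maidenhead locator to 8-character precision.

Shift to the Maidenhead origin (180°W, 90°S): lon 216.02917, lat 120.33515.
Field: lon ⌊216.02917/20⌋ = 10 → K; lat ⌊120.33515/10⌋ = 12 → M.
Square: lon ⌊16.02917/2⌋ = 8; lat ⌊0.33515/1⌋ = 0.
Subsquare: lon ⌊0.02917/0.0833333⌋ = 0 → a; lat ⌊0.33515/0.0416667⌋ = 8 → i.
Extended square: lon ⌊0.02917/0.00833333⌋ = 3; lat ⌊0.00182/0.00416667⌋ = 0.

KM80ai30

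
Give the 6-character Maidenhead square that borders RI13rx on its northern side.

Latitude subsquare x = 23; +1 → 24, wraps to 0 = a, carry into square.
Latitude square 3; +1 → 4.
The longitude characters are unchanged.

RI14ra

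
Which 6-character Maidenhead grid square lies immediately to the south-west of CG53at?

Longitude subsquare a = 0; −1 → -1, wraps to 23 = x, carry into square.
Longitude square 5; −1 → 4.
Latitude subsquare t = 19; −1 → 18 = s.

CG43xs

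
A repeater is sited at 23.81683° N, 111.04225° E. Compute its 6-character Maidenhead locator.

Offset from 180°W / 90°S: lon 291.0422°, lat 113.8168°.
Field: lon ⌊291.0422/20⌋ = 14 → O; lat ⌊113.8168/10⌋ = 11 → L.
Square: lon ⌊11.0422/2⌋ = 5; lat ⌊3.8168/1⌋ = 3.
Subsquare: lon ⌊1.0422/0.0833333⌋ = 12 → m; lat ⌊0.8168/0.0416667⌋ = 19 → t.

OL53mt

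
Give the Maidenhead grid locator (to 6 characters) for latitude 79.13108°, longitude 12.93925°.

Add 180° to longitude and 90° to latitude: 192.9392, 169.1311.
Field: lon ⌊192.9392/20⌋ = 9 → J; lat ⌊169.1311/10⌋ = 16 → Q.
Square: lon ⌊12.9392/2⌋ = 6; lat ⌊9.1311/1⌋ = 9.
Subsquare: lon ⌊0.9392/0.0833333⌋ = 11 → l; lat ⌊0.1311/0.0416667⌋ = 3 → d.

JQ69ld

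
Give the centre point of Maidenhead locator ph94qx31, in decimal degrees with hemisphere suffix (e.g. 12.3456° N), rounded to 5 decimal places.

Field P=15, H=7: +15·20° lon, +7·10° lat → SW at lon 120°, lat -20°.
Square 9, 4: +9·2° lon, +4·1° lat → SW at lon 138°, lat -16°.
Subsquare q=16, x=23: +16·0.0833333° lon, +23·0.0416667° lat → SW at lon 139.333°, lat -15.0417°.
Extended square 3, 1: +3·0.00833333° lon, +1·0.00416667° lat → SW at lon 139.358°, lat -15.0375°.
Cell spans 0.00833333° lon × 0.00416667° lat. Centre is SW corner plus half of each.
latitude 15.03542° S, longitude 139.36250° E.

15.03542° S, 139.36250° E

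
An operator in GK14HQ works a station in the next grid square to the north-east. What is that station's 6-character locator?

Longitude subsquare h = 7; +1 → 8 = i.
Latitude subsquare q = 16; +1 → 17 = r.

GK14ir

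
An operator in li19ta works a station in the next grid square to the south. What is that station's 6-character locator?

LI18tx

Latitude subsquare a = 0; −1 → -1, wraps to 23 = x, carry into square.
Latitude square 9; −1 → 8.
The longitude characters are unchanged.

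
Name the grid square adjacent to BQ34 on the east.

Longitude square 3; +1 → 4.
The latitude characters are unchanged.

BQ44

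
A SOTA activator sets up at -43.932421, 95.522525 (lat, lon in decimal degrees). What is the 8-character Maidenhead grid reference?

NE76sb26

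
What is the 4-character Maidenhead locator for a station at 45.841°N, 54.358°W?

GN25

Add 180° to longitude and 90° to latitude: 125.64, 135.84.
Field: 125.64/20 → 6 → G, 135.84/10 → 13 → N; chars GN.
Square: 5.64/2 → 2, 5.84/1 → 5; chars 25.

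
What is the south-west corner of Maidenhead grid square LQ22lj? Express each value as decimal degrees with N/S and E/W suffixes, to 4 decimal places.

Field L=11, Q=16: +11·20° lon, +16·10° lat → SW at lon 40°, lat 70°.
Square 2, 2: +2·2° lon, +2·1° lat → SW at lon 44°, lat 72°.
Subsquare l=11, j=9: +11·0.0833333° lon, +9·0.0416667° lat → SW at lon 44.9167°, lat 72.375°.
latitude 72.3750° N, longitude 44.9167° E.

72.3750° N, 44.9167° E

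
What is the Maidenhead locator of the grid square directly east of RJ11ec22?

Longitude extended square 2; +1 → 3.
The latitude characters are unchanged.

RJ11ec32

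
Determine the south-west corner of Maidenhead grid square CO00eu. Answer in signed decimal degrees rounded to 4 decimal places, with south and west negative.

50.8333, -139.6667

Field C=2, O=14: +2·20° lon, +14·10° lat → SW at lon -140°, lat 50°.
Square 0, 0: +0·2° lon, +0·1° lat → SW at lon -140°, lat 50°.
Subsquare e=4, u=20: +4·0.0833333° lon, +20·0.0416667° lat → SW at lon -139.667°, lat 50.8333°.
latitude 50.8333, longitude -139.6667.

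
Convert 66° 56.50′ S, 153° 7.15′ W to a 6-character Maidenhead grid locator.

Offset from 180°W / 90°S: lon 26.8808°, lat 23.0583°.
Field: lon ⌊26.8808/20⌋ = 1 → B; lat ⌊23.0583/10⌋ = 2 → C.
Square: lon ⌊6.8808/2⌋ = 3; lat ⌊3.0583/1⌋ = 3.
Subsquare: lon ⌊0.8808/0.0833333⌋ = 10 → k; lat ⌊0.0583/0.0416667⌋ = 1 → b.

BC33kb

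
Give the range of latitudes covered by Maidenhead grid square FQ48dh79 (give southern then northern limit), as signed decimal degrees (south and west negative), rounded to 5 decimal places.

78.32917, 78.33333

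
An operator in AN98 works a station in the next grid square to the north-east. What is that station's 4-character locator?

Longitude square 9; +1 → 10, wraps to 0, carry into field.
Longitude field A = 0; +1 → 1 = B.
Latitude square 8; +1 → 9.

BN09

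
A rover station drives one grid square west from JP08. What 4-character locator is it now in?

Longitude square 0; −1 → -1, wraps to 9, carry into field.
Longitude field J = 9; −1 → 8 = I.
The latitude characters are unchanged.

IP98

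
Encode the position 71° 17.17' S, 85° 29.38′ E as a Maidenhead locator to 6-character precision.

NB28rr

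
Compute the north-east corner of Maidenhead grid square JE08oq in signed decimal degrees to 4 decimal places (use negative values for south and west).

Field J=9, E=4: +9·20° lon, +4·10° lat → SW at lon 0°, lat -50°.
Square 0, 8: +0·2° lon, +8·1° lat → SW at lon 0°, lat -42°.
Subsquare o=14, q=16: +14·0.0833333° lon, +16·0.0416667° lat → SW at lon 1.16667°, lat -41.3333°.
Cell spans 0.0833333° lon × 0.0416667° lat. NE corner is SW corner plus one full cell.
latitude -41.2917, longitude 1.2500.

-41.2917, 1.2500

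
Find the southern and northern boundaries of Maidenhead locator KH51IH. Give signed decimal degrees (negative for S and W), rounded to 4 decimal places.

-18.7083, -18.6667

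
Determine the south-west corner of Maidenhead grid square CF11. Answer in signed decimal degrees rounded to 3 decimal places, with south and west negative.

Field C=2, F=5: +2·20° lon, +5·10° lat → SW at lon -140°, lat -40°.
Square 1, 1: +1·2° lon, +1·1° lat → SW at lon -138°, lat -39°.
latitude -39.000, longitude -138.000.

-39.000, -138.000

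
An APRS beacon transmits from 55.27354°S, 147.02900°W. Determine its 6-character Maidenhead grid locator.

BD64lr

Add 180° to longitude and 90° to latitude: 32.9710, 34.7265.
Field: 32.9710/20 → 1 → B, 34.7265/10 → 3 → D; chars BD.
Square: 12.9710/2 → 6, 4.7265/1 → 4; chars 64.
Subsquare: 0.9710/0.0833333 → 11 → l, 0.7265/0.0416667 → 17 → r; chars lr.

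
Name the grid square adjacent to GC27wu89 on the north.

GC27wv80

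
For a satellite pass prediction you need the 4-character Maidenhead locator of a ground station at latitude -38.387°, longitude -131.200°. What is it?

CF41

Add 180° to longitude and 90° to latitude: 48.80, 51.61.
Field (20°×10°, letters A–R): 48.80/20 → 2 → C, 51.61/10 → 5 → F; chars CF.
Square (2°×1°, digits 0–9): 8.80/2 → 4, 1.61/1 → 1; chars 41.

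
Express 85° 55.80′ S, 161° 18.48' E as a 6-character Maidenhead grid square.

Add 180° to longitude and 90° to latitude: 341.3080, 4.0700.
Field (20°×10°, letters A–R): lon ⌊341.3080/20⌋ = 17 → R; lat ⌊4.0700/10⌋ = 0 → A.
Square (2°×1°, digits 0–9): lon ⌊1.3080/2⌋ = 0; lat ⌊4.0700/1⌋ = 4.
Subsquare (5′×2.5′, letters a–x): lon ⌊1.3080/0.0833333⌋ = 15 → p; lat ⌊0.0700/0.0416667⌋ = 1 → b.

RA04pb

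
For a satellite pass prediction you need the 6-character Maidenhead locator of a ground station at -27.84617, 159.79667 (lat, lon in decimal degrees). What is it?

QG92vd

Offset from 180°W / 90°S: lon 339.7967°, lat 62.1538°.
Field (20°×10°, letters A–R): 339.7967/20 → 16 → Q, 62.1538/10 → 6 → G; chars QG.
Square (2°×1°, digits 0–9): 19.7967/2 → 9, 2.1538/1 → 2; chars 92.
Subsquare (5′×2.5′, letters a–x): 1.7967/0.0833333 → 21 → v, 0.1538/0.0416667 → 3 → d; chars vd.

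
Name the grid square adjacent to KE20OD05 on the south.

Latitude extended square 5; −1 → 4.
The longitude characters are unchanged.

KE20od04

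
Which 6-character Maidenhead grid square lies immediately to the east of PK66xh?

Longitude subsquare x = 23; +1 → 24, wraps to 0 = a, carry into square.
Longitude square 6; +1 → 7.
The latitude characters are unchanged.

PK76ah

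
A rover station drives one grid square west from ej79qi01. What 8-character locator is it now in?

Longitude extended square 0; −1 → -1, wraps to 9, carry into subsquare.
Longitude subsquare q = 16; −1 → 15 = p.
The latitude characters are unchanged.

EJ79pi91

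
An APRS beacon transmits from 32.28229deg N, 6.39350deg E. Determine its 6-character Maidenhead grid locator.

JM32eg

Offset from 180°W / 90°S: lon 186.3935°, lat 122.2823°.
Field (20°×10°, letters A–R): 186.3935/20 → 9 → J, 122.2823/10 → 12 → M; chars JM.
Square (2°×1°, digits 0–9): 6.3935/2 → 3, 2.2823/1 → 2; chars 32.
Subsquare (5′×2.5′, letters a–x): 0.3935/0.0833333 → 4 → e, 0.2823/0.0416667 → 6 → g; chars eg.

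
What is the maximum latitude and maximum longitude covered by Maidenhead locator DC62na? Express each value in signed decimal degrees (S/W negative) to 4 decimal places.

-67.9583, -106.8333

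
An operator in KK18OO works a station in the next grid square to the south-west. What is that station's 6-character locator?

KK18nn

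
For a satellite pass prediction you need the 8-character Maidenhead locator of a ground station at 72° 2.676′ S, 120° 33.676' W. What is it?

CB97rw29

Shift to the Maidenhead origin (180°W, 90°S): lon 59.43873, lat 17.95540.
Field: 59.43873/20 → 2 → C, 17.95540/10 → 1 → B; chars CB.
Square: 19.43873/2 → 9, 7.95540/1 → 7; chars 97.
Subsquare: 1.43873/0.0833333 → 17 → r, 0.95540/0.0416667 → 22 → w; chars rw.
Extended square: 0.02207/0.00833333 → 2, 0.03873/0.00416667 → 9; chars 29.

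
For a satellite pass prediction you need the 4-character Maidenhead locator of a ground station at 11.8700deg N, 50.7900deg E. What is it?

LK51

Add 180° to longitude and 90° to latitude: 230.79, 101.87.
Field (20°×10°, letters A–R): lon ⌊230.79/20⌋ = 11 → L; lat ⌊101.87/10⌋ = 10 → K.
Square (2°×1°, digits 0–9): lon ⌊10.79/2⌋ = 5; lat ⌊1.87/1⌋ = 1.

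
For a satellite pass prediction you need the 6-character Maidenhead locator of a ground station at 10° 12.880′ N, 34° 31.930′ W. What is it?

Add 180° to longitude and 90° to latitude: 145.4678, 100.2147.
Field: lon ⌊145.4678/20⌋ = 7 → H; lat ⌊100.2147/10⌋ = 10 → K.
Square: lon ⌊5.4678/2⌋ = 2; lat ⌊0.2147/1⌋ = 0.
Subsquare: lon ⌊1.4678/0.0833333⌋ = 17 → r; lat ⌊0.2147/0.0416667⌋ = 5 → f.

HK20rf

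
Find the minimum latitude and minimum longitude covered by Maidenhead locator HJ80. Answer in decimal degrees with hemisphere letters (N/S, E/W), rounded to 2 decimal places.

Field H=7, J=9: +7·20° lon, +9·10° lat → SW at lon -40°, lat 0°.
Square 8, 0: +8·2° lon, +0·1° lat → SW at lon -24°, lat 0°.
latitude 0.00° N, longitude 24.00° W.

0.00° N, 24.00° W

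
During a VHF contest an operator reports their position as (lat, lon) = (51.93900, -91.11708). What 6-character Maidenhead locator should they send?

EO41kw

Offset from 180°W / 90°S: lon 88.8829°, lat 141.9390°.
Field: lon ⌊88.8829/20⌋ = 4 → E; lat ⌊141.9390/10⌋ = 14 → O.
Square: lon ⌊8.8829/2⌋ = 4; lat ⌊1.9390/1⌋ = 1.
Subsquare: lon ⌊0.8829/0.0833333⌋ = 10 → k; lat ⌊0.9390/0.0416667⌋ = 22 → w.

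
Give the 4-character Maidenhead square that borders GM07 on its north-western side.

FM98

Longitude square 0; −1 → -1, wraps to 9, carry into field.
Longitude field G = 6; −1 → 5 = F.
Latitude square 7; +1 → 8.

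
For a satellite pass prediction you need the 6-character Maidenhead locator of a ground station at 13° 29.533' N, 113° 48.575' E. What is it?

Shift to the Maidenhead origin (180°W, 90°S): lon 293.8096, lat 103.4922.
Field: lon ⌊293.8096/20⌋ = 14 → O; lat ⌊103.4922/10⌋ = 10 → K.
Square: lon ⌊13.8096/2⌋ = 6; lat ⌊3.4922/1⌋ = 3.
Subsquare: lon ⌊1.8096/0.0833333⌋ = 21 → v; lat ⌊0.4922/0.0416667⌋ = 11 → l.

OK63vl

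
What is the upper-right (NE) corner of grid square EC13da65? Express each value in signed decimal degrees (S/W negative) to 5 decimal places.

-66.97500, -97.69167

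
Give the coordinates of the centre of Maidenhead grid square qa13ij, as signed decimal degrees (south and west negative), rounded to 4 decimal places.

Field Q=16, A=0: +16·20° lon, +0·10° lat → SW at lon 140°, lat -90°.
Square 1, 3: +1·2° lon, +3·1° lat → SW at lon 142°, lat -87°.
Subsquare i=8, j=9: +8·0.0833333° lon, +9·0.0416667° lat → SW at lon 142.667°, lat -86.625°.
Cell spans 0.0833333° lon × 0.0416667° lat. Centre is SW corner plus half of each.
latitude -86.6042, longitude 142.7083.

-86.6042, 142.7083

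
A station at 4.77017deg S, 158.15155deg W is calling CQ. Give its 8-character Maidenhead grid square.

BI05wf15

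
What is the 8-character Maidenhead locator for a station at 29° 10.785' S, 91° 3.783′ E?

NG50mt76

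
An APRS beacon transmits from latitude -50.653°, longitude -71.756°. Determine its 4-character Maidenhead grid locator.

FD49

Add 180° to longitude and 90° to latitude: 108.24, 39.35.
Field: lon ⌊108.24/20⌋ = 5 → F; lat ⌊39.35/10⌋ = 3 → D.
Square: lon ⌊8.24/2⌋ = 4; lat ⌊9.35/1⌋ = 9.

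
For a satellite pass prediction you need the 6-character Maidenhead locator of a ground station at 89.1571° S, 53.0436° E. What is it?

Offset from 180°W / 90°S: lon 233.0436°, lat 0.8429°.
Field: lon ⌊233.0436/20⌋ = 11 → L; lat ⌊0.8429/10⌋ = 0 → A.
Square: lon ⌊13.0436/2⌋ = 6; lat ⌊0.8429/1⌋ = 0.
Subsquare: lon ⌊1.0436/0.0833333⌋ = 12 → m; lat ⌊0.8429/0.0416667⌋ = 20 → u.

LA60mu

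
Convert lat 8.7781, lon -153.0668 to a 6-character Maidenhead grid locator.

BJ38ls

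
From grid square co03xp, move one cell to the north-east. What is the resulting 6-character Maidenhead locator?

CO13aq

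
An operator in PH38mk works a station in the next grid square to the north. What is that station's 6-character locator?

PH38ml

Latitude subsquare k = 10; +1 → 11 = l.
The longitude characters are unchanged.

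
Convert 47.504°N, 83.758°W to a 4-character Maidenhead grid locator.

EN87

Offset from 180°W / 90°S: lon 96.24°, lat 137.50°.
Field: lon ⌊96.24/20⌋ = 4 → E; lat ⌊137.50/10⌋ = 13 → N.
Square: lon ⌊16.24/2⌋ = 8; lat ⌊7.50/1⌋ = 7.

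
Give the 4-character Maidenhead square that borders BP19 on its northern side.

Latitude square 9; +1 → 10, wraps to 0, carry into field.
Latitude field P = 15; +1 → 16 = Q.
The longitude characters are unchanged.

BQ10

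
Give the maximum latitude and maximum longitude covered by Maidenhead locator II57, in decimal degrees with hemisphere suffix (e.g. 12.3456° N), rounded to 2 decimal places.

2.00° S, 8.00° W

Field I=8, I=8: +8·20° lon, +8·10° lat → SW at lon -20°, lat -10°.
Square 5, 7: +5·2° lon, +7·1° lat → SW at lon -10°, lat -3°.
Cell spans 2° lon × 1° lat. NE corner is SW corner plus one full cell.
latitude 2.00° S, longitude 8.00° W.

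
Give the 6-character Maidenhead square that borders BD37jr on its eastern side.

Longitude subsquare j = 9; +1 → 10 = k.
The latitude characters are unchanged.

BD37kr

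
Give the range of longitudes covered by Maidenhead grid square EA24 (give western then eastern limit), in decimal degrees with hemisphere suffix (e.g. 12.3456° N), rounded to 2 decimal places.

96.00° W, 94.00° W

Field E=4, A=0: +4·20° lon, +0·10° lat → SW at lon -100°, lat -90°.
Square 2, 4: +2·2° lon, +4·1° lat → SW at lon -96°, lat -86°.
Cell spans 2° lon × 1° lat.
west 96.00° W, east 94.00° W.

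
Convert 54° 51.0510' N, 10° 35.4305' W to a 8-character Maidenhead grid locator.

IO44qu94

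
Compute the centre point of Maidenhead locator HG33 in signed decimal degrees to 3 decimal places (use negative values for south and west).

-26.500, -33.000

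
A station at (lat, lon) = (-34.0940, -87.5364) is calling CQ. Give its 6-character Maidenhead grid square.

EF65fv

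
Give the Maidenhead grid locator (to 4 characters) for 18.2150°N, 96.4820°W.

Shift to the Maidenhead origin (180°W, 90°S): lon 83.52, lat 108.22.
Field (20°×10°, letters A–R): 83.52/20 → 4 → E, 108.22/10 → 10 → K; chars EK.
Square (2°×1°, digits 0–9): 3.52/2 → 1, 8.22/1 → 8; chars 18.

EK18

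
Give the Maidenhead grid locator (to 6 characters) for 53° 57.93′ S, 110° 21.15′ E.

OD56ea

Shift to the Maidenhead origin (180°W, 90°S): lon 290.3525, lat 36.0345.
Field (20°×10°, letters A–R): lon ⌊290.3525/20⌋ = 14 → O; lat ⌊36.0345/10⌋ = 3 → D.
Square (2°×1°, digits 0–9): lon ⌊10.3525/2⌋ = 5; lat ⌊6.0345/1⌋ = 6.
Subsquare (5′×2.5′, letters a–x): lon ⌊0.3525/0.0833333⌋ = 4 → e; lat ⌊0.0345/0.0416667⌋ = 0 → a.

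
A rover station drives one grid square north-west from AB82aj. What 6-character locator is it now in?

Longitude subsquare a = 0; −1 → -1, wraps to 23 = x, carry into square.
Longitude square 8; −1 → 7.
Latitude subsquare j = 9; +1 → 10 = k.

AB72xk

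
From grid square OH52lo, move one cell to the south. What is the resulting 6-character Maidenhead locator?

OH52ln

Latitude subsquare o = 14; −1 → 13 = n.
The longitude characters are unchanged.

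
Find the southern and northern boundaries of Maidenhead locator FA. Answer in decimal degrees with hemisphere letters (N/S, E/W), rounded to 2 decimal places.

90.00° S, 80.00° S

Field F=5, A=0: +5·20° lon, +0·10° lat → SW at lon -80°, lat -90°.
Cell spans 20° lon × 10° lat.
south 90.00° S, north 80.00° S.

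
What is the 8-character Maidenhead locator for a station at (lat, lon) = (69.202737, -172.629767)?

Shift to the Maidenhead origin (180°W, 90°S): lon 7.37023, lat 159.20274.
Field: 7.37023/20 → 0 → A, 159.20274/10 → 15 → P; chars AP.
Square: 7.37023/2 → 3, 9.20274/1 → 9; chars 39.
Subsquare: 1.37023/0.0833333 → 16 → q, 0.20274/0.0416667 → 4 → e; chars qe.
Extended square: 0.03690/0.00833333 → 4, 0.03607/0.00416667 → 8; chars 48.

AP39qe48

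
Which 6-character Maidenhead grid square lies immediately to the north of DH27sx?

DH28sa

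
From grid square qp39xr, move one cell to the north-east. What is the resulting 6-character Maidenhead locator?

Longitude subsquare x = 23; +1 → 24, wraps to 0 = a, carry into square.
Longitude square 3; +1 → 4.
Latitude subsquare r = 17; +1 → 18 = s.

QP49as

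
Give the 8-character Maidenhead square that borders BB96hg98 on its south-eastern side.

Longitude extended square 9; +1 → 10, wraps to 0, carry into subsquare.
Longitude subsquare h = 7; +1 → 8 = i.
Latitude extended square 8; −1 → 7.

BB96ig07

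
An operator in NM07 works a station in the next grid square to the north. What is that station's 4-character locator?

NM08

Latitude square 7; +1 → 8.
The longitude characters are unchanged.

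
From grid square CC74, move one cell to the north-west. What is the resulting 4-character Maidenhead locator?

Longitude square 7; −1 → 6.
Latitude square 4; +1 → 5.

CC65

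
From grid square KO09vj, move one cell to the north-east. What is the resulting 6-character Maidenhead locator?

KO09wk

Longitude subsquare v = 21; +1 → 22 = w.
Latitude subsquare j = 9; +1 → 10 = k.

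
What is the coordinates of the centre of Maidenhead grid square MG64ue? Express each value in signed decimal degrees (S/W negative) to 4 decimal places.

Field M=12, G=6: +12·20° lon, +6·10° lat → SW at lon 60°, lat -30°.
Square 6, 4: +6·2° lon, +4·1° lat → SW at lon 72°, lat -26°.
Subsquare u=20, e=4: +20·0.0833333° lon, +4·0.0416667° lat → SW at lon 73.6667°, lat -25.8333°.
Cell spans 0.0833333° lon × 0.0416667° lat. Centre is SW corner plus half of each.
latitude -25.8125, longitude 73.7083.

-25.8125, 73.7083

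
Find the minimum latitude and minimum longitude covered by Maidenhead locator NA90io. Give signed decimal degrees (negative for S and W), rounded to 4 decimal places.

-89.4167, 98.6667

Field N=13, A=0: +13·20° lon, +0·10° lat → SW at lon 80°, lat -90°.
Square 9, 0: +9·2° lon, +0·1° lat → SW at lon 98°, lat -90°.
Subsquare i=8, o=14: +8·0.0833333° lon, +14·0.0416667° lat → SW at lon 98.6667°, lat -89.4167°.
latitude -89.4167, longitude 98.6667.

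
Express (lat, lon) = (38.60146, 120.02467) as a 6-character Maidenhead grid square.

PM08ao

Offset from 180°W / 90°S: lon 300.0247°, lat 128.6015°.
Field: lon ⌊300.0247/20⌋ = 15 → P; lat ⌊128.6015/10⌋ = 12 → M.
Square: lon ⌊0.0247/2⌋ = 0; lat ⌊8.6015/1⌋ = 8.
Subsquare: lon ⌊0.0247/0.0833333⌋ = 0 → a; lat ⌊0.6015/0.0416667⌋ = 14 → o.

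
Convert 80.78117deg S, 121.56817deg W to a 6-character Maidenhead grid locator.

Add 180° to longitude and 90° to latitude: 58.4318, 9.2188.
Field (20°×10°, letters A–R): 58.4318/20 → 2 → C, 9.2188/10 → 0 → A; chars CA.
Square (2°×1°, digits 0–9): 18.4318/2 → 9, 9.2188/1 → 9; chars 99.
Subsquare (5′×2.5′, letters a–x): 0.4318/0.0833333 → 5 → f, 0.2188/0.0416667 → 5 → f; chars ff.

CA99ff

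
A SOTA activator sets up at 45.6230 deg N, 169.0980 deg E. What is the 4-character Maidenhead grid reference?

RN45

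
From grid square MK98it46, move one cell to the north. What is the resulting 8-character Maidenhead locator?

MK98it47

Latitude extended square 6; +1 → 7.
The longitude characters are unchanged.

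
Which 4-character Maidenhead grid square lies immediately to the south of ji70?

JH79

Latitude square 0; −1 → -1, wraps to 9, carry into field.
Latitude field I = 8; −1 → 7 = H.
The longitude characters are unchanged.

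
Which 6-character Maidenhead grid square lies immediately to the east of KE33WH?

Longitude subsquare w = 22; +1 → 23 = x.
The latitude characters are unchanged.

KE33xh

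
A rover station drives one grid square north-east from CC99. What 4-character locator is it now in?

DD00

Longitude square 9; +1 → 10, wraps to 0, carry into field.
Longitude field C = 2; +1 → 3 = D.
Latitude square 9; +1 → 10, wraps to 0, carry into field.
Latitude field C = 2; +1 → 3 = D.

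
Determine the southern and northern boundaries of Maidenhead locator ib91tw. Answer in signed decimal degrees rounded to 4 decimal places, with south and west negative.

-78.0833, -78.0417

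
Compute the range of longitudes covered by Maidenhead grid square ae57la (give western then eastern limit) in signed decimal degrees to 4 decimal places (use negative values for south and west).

-169.0833, -169.0000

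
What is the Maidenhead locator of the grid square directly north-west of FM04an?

Longitude subsquare a = 0; −1 → -1, wraps to 23 = x, carry into square.
Longitude square 0; −1 → -1, wraps to 9, carry into field.
Longitude field F = 5; −1 → 4 = E.
Latitude subsquare n = 13; +1 → 14 = o.

EM94xo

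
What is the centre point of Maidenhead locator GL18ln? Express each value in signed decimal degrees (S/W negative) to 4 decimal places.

Field G=6, L=11: +6·20° lon, +11·10° lat → SW at lon -60°, lat 20°.
Square 1, 8: +1·2° lon, +8·1° lat → SW at lon -58°, lat 28°.
Subsquare l=11, n=13: +11·0.0833333° lon, +13·0.0416667° lat → SW at lon -57.0833°, lat 28.5417°.
Cell spans 0.0833333° lon × 0.0416667° lat. Centre is SW corner plus half of each.
latitude 28.5625, longitude -57.0417.

28.5625, -57.0417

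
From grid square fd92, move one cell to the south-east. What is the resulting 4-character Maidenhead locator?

GD01

Longitude square 9; +1 → 10, wraps to 0, carry into field.
Longitude field F = 5; +1 → 6 = G.
Latitude square 2; −1 → 1.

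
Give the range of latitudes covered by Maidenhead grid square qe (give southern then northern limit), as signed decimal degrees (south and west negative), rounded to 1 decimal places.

-50.0, -40.0

Field Q=16, E=4: +16·20° lon, +4·10° lat → SW at lon 140°, lat -50°.
Cell spans 20° lon × 10° lat.
south -50.0, north -40.0.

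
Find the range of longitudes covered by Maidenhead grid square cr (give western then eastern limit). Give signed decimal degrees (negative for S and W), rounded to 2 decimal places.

Field C=2, R=17: +2·20° lon, +17·10° lat → SW at lon -140°, lat 80°.
Cell spans 20° lon × 10° lat.
west -140.00, east -120.00.

-140.00, -120.00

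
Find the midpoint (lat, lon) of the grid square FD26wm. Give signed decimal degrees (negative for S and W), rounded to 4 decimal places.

Field F=5, D=3: +5·20° lon, +3·10° lat → SW at lon -80°, lat -60°.
Square 2, 6: +2·2° lon, +6·1° lat → SW at lon -76°, lat -54°.
Subsquare w=22, m=12: +22·0.0833333° lon, +12·0.0416667° lat → SW at lon -74.1667°, lat -53.5°.
Cell spans 0.0833333° lon × 0.0416667° lat. Centre is SW corner plus half of each.
latitude -53.4792, longitude -74.1250.

-53.4792, -74.1250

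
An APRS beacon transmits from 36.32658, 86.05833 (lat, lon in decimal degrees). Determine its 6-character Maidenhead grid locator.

NM36ah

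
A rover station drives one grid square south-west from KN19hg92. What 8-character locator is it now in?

Longitude extended square 9; −1 → 8.
Latitude extended square 2; −1 → 1.

KN19hg81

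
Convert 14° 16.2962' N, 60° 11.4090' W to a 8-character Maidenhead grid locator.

FK94vg75

Shift to the Maidenhead origin (180°W, 90°S): lon 119.80985, lat 104.27160.
Field: 119.80985/20 → 5 → F, 104.27160/10 → 10 → K; chars FK.
Square: 19.80985/2 → 9, 4.27160/1 → 4; chars 94.
Subsquare: 1.80985/0.0833333 → 21 → v, 0.27160/0.0416667 → 6 → g; chars vg.
Extended square: 0.05985/0.00833333 → 7, 0.02160/0.00416667 → 5; chars 75.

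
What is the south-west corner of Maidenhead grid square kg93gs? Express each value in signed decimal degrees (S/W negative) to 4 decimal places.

Field K=10, G=6: +10·20° lon, +6·10° lat → SW at lon 20°, lat -30°.
Square 9, 3: +9·2° lon, +3·1° lat → SW at lon 38°, lat -27°.
Subsquare g=6, s=18: +6·0.0833333° lon, +18·0.0416667° lat → SW at lon 38.5°, lat -26.25°.
latitude -26.2500, longitude 38.5000.

-26.2500, 38.5000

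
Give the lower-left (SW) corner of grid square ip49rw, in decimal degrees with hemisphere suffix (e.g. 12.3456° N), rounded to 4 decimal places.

Field I=8, P=15: +8·20° lon, +15·10° lat → SW at lon -20°, lat 60°.
Square 4, 9: +4·2° lon, +9·1° lat → SW at lon -12°, lat 69°.
Subsquare r=17, w=22: +17·0.0833333° lon, +22·0.0416667° lat → SW at lon -10.5833°, lat 69.9167°.
latitude 69.9167° N, longitude 10.5833° W.

69.9167° N, 10.5833° W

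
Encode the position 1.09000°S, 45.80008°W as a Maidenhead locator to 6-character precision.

GI78cv

Offset from 180°W / 90°S: lon 134.1999°, lat 88.9100°.
Field (20°×10°, letters A–R): lon ⌊134.1999/20⌋ = 6 → G; lat ⌊88.9100/10⌋ = 8 → I.
Square (2°×1°, digits 0–9): lon ⌊14.1999/2⌋ = 7; lat ⌊8.9100/1⌋ = 8.
Subsquare (5′×2.5′, letters a–x): lon ⌊0.1999/0.0833333⌋ = 2 → c; lat ⌊0.9100/0.0416667⌋ = 21 → v.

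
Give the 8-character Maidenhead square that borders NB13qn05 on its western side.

Longitude extended square 0; −1 → -1, wraps to 9, carry into subsquare.
Longitude subsquare q = 16; −1 → 15 = p.
The latitude characters are unchanged.

NB13pn95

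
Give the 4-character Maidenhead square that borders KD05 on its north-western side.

JD96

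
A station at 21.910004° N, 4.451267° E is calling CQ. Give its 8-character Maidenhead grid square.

Add 180° to longitude and 90° to latitude: 184.45127, 111.91000.
Field: lon ⌊184.45127/20⌋ = 9 → J; lat ⌊111.91000/10⌋ = 11 → L.
Square: lon ⌊4.45127/2⌋ = 2; lat ⌊1.91000/1⌋ = 1.
Subsquare: lon ⌊0.45127/0.0833333⌋ = 5 → f; lat ⌊0.91000/0.0416667⌋ = 21 → v.
Extended square: lon ⌊0.03460/0.00833333⌋ = 4; lat ⌊0.03500/0.00416667⌋ = 8.

JL21fv48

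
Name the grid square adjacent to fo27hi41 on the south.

Latitude extended square 1; −1 → 0.
The longitude characters are unchanged.

FO27hi40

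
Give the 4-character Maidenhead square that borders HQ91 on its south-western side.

HQ80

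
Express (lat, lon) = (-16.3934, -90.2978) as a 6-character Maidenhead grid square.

Offset from 180°W / 90°S: lon 89.7022°, lat 73.6066°.
Field: lon ⌊89.7022/20⌋ = 4 → E; lat ⌊73.6066/10⌋ = 7 → H.
Square: lon ⌊9.7022/2⌋ = 4; lat ⌊3.6066/1⌋ = 3.
Subsquare: lon ⌊1.7022/0.0833333⌋ = 20 → u; lat ⌊0.6066/0.0416667⌋ = 14 → o.

EH43uo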